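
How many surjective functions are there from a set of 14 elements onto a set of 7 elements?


By inclusion-exclusion on which target elements are missed, the number of surjections from an n-set onto a k-set is
surj(n, k) = sum_{j=0}^{k} (-1)^j C(k, j) (k - j)^n.
Equivalently surj(n, k) = k! * S(n, k), where S(n, k) is the Stirling number of the second kind.
For n = 14, k = 7:
S(14, 7) = 49329280, so
surj = 7! * 49329280 = 5040 * 49329280 = 248619571200.

248619571200


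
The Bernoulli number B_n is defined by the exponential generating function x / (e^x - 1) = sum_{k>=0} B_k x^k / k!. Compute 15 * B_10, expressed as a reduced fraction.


Bernoulli numbers can also be computed recursively via B_0 = 1 and sum_{j=0}^{m} C(m+1, j) B_j = 0 for m >= 1. Odd-index Bernoulli numbers vanish for k >= 3.
Computing B_10 = 5/66, so 15 * B_10 = 15 * 5/66 = 25/22.

25/22


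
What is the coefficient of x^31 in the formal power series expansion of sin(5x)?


The Maclaurin series is sin(t) = sum_{k>=0} (-1)^k t^(2k+1) / (2k+1)!, so substituting t = 5x, only odd powers of x are nonzero, with coefficient of x^(2k+1) equal to (-1)^k 5^(2k+1) / (2k+1)!.
Write 31 = 2*15 + 1, giving the coefficient (-1)^15 * 5^31 / 31! = -4656612873077392578125/8222838654177922817725562880000000 = -59604644775390625/105252334773477412066887204864.

-59604644775390625/105252334773477412066887204864


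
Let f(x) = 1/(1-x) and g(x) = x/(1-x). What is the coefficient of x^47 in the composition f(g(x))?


First simplify the composition: f(g(x)) = 1/(1 - x/(1-x)) = (1-x)/((1-x) - x) = (1-x)/(1-2x).
Now extract the coefficient. Write (1-x)/(1-2x) = 1/(1-2x) - x/(1-2x).
The coefficient of x^n in 1/(1-2x) is 2^n, and in x/(1-2x) is 2^(n-1) (for n >= 1).
So the coefficient of x^47 is 2^47 - 2^46 = 140737488355328 - 70368744177664 = 70368744177664.

70368744177664


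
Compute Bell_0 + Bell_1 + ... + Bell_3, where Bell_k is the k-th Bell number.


Recall Bell_k counts set partitions of a k-set (with Bell_0 = 1 by convention).
Bell_0 through Bell_3: 1, 1, 2, 5
Sum = 1 + 1 + 2 + 5 = 9.

9


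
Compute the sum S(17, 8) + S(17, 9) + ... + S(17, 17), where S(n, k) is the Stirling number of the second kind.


By definition, S(n, k) counts partitions of an n-set into exactly k nonempty blocks.
Computing row n = 17 for k = 8..17:
S(17, k): 20415995028, 9528822303, 2758334150, 512060978, 62022324, 4910178, 249900, 7820, 136, 1
Sum = 33282402818.

33282402818


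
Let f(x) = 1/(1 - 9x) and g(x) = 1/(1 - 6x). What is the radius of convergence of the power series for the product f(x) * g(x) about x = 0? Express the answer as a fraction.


The radius of 1/(1 - 9x) is 1/9 (nearest singularity at x = 1/9), and the radius of 1/(1 - 6x) is 1/6.
The product f(x)*g(x) = 1/((1 - 9x)(1 - 6x)) has singularities at both 1/9 and 1/6, so its radius of convergence is the distance to the nearest one:
min(1/9, 1/6) = 1/9.

1/9


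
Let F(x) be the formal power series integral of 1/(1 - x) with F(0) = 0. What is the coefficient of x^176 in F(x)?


1/(1 - x) = sum_{k>=0} x^k. Integrating termwise and using F(0) = 0 gives
F(x) = sum_{k>=0} x^(k+1) / (k+1) = sum_{m>=1} x^m / m = -ln(1 - x).
So the coefficient of x^176 is 1/176 = 1/176.

1/176


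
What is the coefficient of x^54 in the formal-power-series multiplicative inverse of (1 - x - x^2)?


Let the inverse be f(x) = sum_{k>=0} a_k x^k. From f(x) * (1 - x - x^2) = 1 and matching coefficients:
 x^0: a_0 = 1.
 x^1: a_1 - a_0 = 0, so a_1 = 1.
 x^k (k >= 2): a_k - a_{k-1} - a_{k-2} = 0, i.e. a_k = a_{k-1} + a_{k-2}.
This is the Fibonacci-type recurrence shifted so that a_0 = a_1 = 1.
Iterating: a_0=1, a_1=1, a_2=2, a_3=3, a_4=5, a_5=8, a_6=13, a_7=21, a_8=34, a_9=55, ...
a_54 = 139583862445.

139583862445


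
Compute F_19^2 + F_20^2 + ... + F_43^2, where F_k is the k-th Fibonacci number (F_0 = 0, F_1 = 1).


There is a standard identity sum_{k=0}^{N} F_k^2 = F_N * F_{N+1} (proved inductively from the telescoping relation F_k^2 = F_k F_{k+1} - F_{k-1} F_k). Then
sum_{k=19}^{43} F_k^2 = F_43 F_44 - F_18 F_19.
Computing: F_43 = 433494437, F_44 = 701408733, F_18 = 2584, F_19 = 4181.
Sum = 433494437 * 701408733 - 2584 * 4181 = 304056783807914617.

304056783807914617


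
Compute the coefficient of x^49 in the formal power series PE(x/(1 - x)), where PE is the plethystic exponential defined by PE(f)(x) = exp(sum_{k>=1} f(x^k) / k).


For f(x) = x/(1 - x) we have
sum_{k>=1} f(x^k) / k = sum_{k>=1} (1/k) * x^k / (1 - x^k) = sum_{k, m >= 1} x^(k m) / k,
which after exponentiating simplifies to
PE(x/(1 - x)) = prod_{k>=1} 1 / (1 - x^k).
This is the generating function for the partition function p(n), so the coefficient of x^49 is p(49).
Computing p(49) by dynamic programming over parts 1, 2, ..., 49: p(49) = 173525.

173525


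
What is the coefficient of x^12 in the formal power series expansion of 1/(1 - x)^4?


The expansion 1/(1 - x)^r = sum_{k>=0} C(k + r - 1, r - 1) x^k follows from the multiset / negative-binomial theorem (or from repeated differentiation of the geometric series).
For r = 4 and k = 12:
C(15, 3) = 1307674368000 / (6 * 479001600) = 455.

455


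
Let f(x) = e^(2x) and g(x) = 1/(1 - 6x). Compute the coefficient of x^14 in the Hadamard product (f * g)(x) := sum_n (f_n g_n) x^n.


Expanding: f_k = 2^k/k! (from e^(2x)) and g_k = 6^k (from 1/(1 - 6x)). So the Hadamard coefficient (f * g)_k = 2^k 6^k / k! = (12)^k / k!.
For k = 14: 12^14/14! = 1283918464548864/87178291200 = 2579890176/175175.

2579890176/175175


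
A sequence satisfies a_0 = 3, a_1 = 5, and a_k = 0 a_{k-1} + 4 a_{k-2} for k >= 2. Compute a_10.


The characteristic equation is t^2 - 0 t - 4 = 0, with roots r_1 = 2 and r_2 = -2 (so c_1 = r_1 + r_2, c_2 = -r_1 r_2 as required).
One can use the closed form a_n = A r_1^n + B r_2^n, but direct iteration is more reliable:
a_0 = 3, a_1 = 5, a_2 = 12, a_3 = 20, a_4 = 48, a_5 = 80, a_6 = 192, a_7 = 320, a_8 = 768, a_9 = 1280, a_10 = 3072.
So a_10 = 3072.

3072


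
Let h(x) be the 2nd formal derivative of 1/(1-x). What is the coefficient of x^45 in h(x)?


Differentiating 2 times: d^2/dx^2 [1/(1-x)] = 2!/(1-x)^3.
The expansion 1/(1-x)^3 = sum_{k>=0} C(k+2, 2) x^k, so the coefficient of x^n in 2!/(1-x)^3 is 2! * C(n+2, 2).
For n = 45: 2 * C(47, 2) = 2 * 1081 = 2162

2162


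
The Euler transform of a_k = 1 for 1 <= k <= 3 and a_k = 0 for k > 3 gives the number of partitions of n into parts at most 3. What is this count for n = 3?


Partitions of 3 into parts at most 3:
Using generating function (1-x)^(-1)(1-x^2)^(-1)(1-x^3)^(-1),
the coefficient of x^3 = 3

3


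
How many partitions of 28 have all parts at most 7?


Using the generating function (1-x)^(-1)(1-x^2)^(-1)...(1-x^7)^(-1),
the coefficient of x^28 counts these restricted partitions.
Result = 1367

1367


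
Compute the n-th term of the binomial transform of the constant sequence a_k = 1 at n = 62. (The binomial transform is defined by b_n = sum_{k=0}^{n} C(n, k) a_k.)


With a_k = 1 for all k, b_n = sum_{k=0}^{n} C(n, k) = 2^n by the binomial theorem.
For n = 62: 2^62 = 4611686018427387904.

4611686018427387904


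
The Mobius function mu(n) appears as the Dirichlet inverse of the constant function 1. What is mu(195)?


195 = 3 * 5 * 13 (all distinct primes).
mu(195) = (-1)^3 = -1

-1


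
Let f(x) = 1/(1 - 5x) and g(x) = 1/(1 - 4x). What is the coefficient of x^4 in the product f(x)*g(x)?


The coefficient of x^n in f*g is the Cauchy product: sum_{k=0}^{n} a^k * b^(n-k).
With a=5, b=4, n=4:
sum_{k=0}^{4} 5^k * 4^(4-k)
= 2101

2101


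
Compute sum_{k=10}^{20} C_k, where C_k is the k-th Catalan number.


C_10 through C_20: 16796, 58786, 208012, 742900, 2674440, 9694845, 35357670, 129644790, 477638700, 1767263190, 6564120420
Sum = 16796 + 58786 + 208012 + 742900 + 2674440 + 9694845 + 35357670 + 129644790 + 477638700 + 1767263190 + 6564120420
= 8987420549

8987420549


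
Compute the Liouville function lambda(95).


The Liouville function is lambda(k) = (-1)^Omega(k), where Omega(k) counts the prime factors of k with multiplicity.
Factoring: 95 = 5 * 19, so Omega(95) = 2.
lambda(95) = (-1)^2 = 1.

1


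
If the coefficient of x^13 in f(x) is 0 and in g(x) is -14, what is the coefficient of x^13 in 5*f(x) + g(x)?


Scalar multiplication scales coefficients: 5 * 0 = 0.
Then add the g coefficient: 0 + -14
= -14

-14


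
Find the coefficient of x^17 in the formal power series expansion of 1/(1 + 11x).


Write 1/(1 + c x) = 1/(1 - (-c) x) and apply the geometric-series identity
1/(1 - y) = sum_{k>=0} y^k to get 1/(1 + c x) = sum_{k>=0} (-c)^k x^k.
So the coefficient of x^k is (-c)^k = (-1)^k * c^k.
Here c = 11 and k = 17:
(-11)^17 = -1 * 505447028499293771 = -505447028499293771

-505447028499293771


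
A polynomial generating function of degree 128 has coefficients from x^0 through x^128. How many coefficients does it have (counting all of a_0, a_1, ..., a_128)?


A polynomial of degree 128 takes the form a_0 + a_1 x + ... + a_128 x^128.
The number of coefficients is 128 + 1 = 129.

129


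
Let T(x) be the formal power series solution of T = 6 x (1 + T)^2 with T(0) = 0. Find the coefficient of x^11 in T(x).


Apply the Lagrange inversion formula: if T = 6 x * phi(T) with phi(t) = (1 + t)^2, then [x^n] T = 6^n * (1/n) [t^(n-1)] phi(t)^n = 6^n * (1/n) [t^(n-1)] (1 + t)^(2n) = 6^n * (1/n) C(2n, n-1).
Using the identity C(2n, n-1) = C(2n, n) * n / (n+1), the unscaled factor equals C(2n, n) / (n+1) = C_n, the n-th Catalan number.
For n = 11: C_11 = C(22, 11) / 12 = 705432/12 = 58786.
With the 6^11 = 362797056 factor, the coefficient is 362797056 * 58786 = 21327387734016.

21327387734016


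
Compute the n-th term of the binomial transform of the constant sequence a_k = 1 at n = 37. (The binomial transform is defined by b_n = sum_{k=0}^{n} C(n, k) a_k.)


With a_k = 1 for all k, b_n = sum_{k=0}^{n} C(n, k) = 2^n by the binomial theorem.
For n = 37: 2^37 = 137438953472.

137438953472


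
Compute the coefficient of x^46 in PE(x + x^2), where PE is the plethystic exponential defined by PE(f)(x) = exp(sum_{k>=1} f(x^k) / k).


With f(x) = x + x^2, the exponent is sum_{k>=1} (x^k + x^(2k)) / k = -ln(1 - x) - ln(1 - x^2). Exponentiating:
PE(x + x^2) = 1 / ((1 - x)(1 - x^2)).
This is the generating function for partitions of n into parts of size 1 or 2. The number of 2's can be any j in 0..23, and the rest are 1's, so
[x^46] = floor(46/2) + 1 = 24.

24


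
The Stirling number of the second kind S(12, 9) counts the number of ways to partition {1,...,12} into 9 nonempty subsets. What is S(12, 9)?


Using the explicit formula S(n,k) = (1/k!) sum_{j=0}^{k} (-1)^(k-j) C(k,j) j^n:
S(12, 9) = 22275
Equivalently, S(n,k) is n! times the coefficient of x^n in the EGF (e^x - 1)^k / k!.

22275


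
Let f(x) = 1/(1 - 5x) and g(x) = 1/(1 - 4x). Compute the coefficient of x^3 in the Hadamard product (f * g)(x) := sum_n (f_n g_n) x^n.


f has coefficients f_k = 5^k and g has coefficients g_k = 4^k, so the Hadamard product has coefficient (f*g)_k = 5^k * 4^k = 20^k.
For k = 3: 20^3 = 8000.

8000


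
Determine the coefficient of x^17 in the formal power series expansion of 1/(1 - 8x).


The geometric series identity gives 1/(1 - c x) = sum_{k>=0} c^k x^k, so the coefficient of x^k is c^k.
Here c = 8 and k = 17.
Computing: 8^17 = 2251799813685248

2251799813685248


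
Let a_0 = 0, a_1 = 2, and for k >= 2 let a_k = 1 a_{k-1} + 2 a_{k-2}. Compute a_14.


Iterating the recurrence forward:
a_0 = 0
a_1 = 2
a_2 = 1*2 + 2*0 = 2
a_3 = 1*2 + 2*2 = 6
a_4 = 1*6 + 2*2 = 10
a_5 = 1*10 + 2*6 = 22
a_6 = 1*22 + 2*10 = 42
a_7 = 1*42 + 2*22 = 86
a_8 = 1*86 + 2*42 = 170
a_9 = 1*170 + 2*86 = 342
a_10 = 1*342 + 2*170 = 682
a_11 = 1*682 + 2*342 = 1366
a_12 = 1*1366 + 2*682 = 2730
a_13 = 1*2730 + 2*1366 = 5462
a_14 = 1*5462 + 2*2730 = 10922
So a_14 = 10922.

10922


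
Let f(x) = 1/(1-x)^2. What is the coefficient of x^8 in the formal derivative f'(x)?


Differentiate: d/dx [ 1/(1-x)^r ] = r / (1-x)^(r+1).
Here r = 2, so f'(x) = 2 / (1-x)^3.
The expansion of 1/(1-x)^(r+1) has coefficient of x^n equal to C(n+r, r).
So the coefficient of x^8 in f'(x) is
2 * C(10, 2) = 2 * 45 = 90

90


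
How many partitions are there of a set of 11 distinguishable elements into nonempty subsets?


Bell_11 can be computed from the Bell triangle or from Dobinski's identity Bell_n = (1/e) * sum_{k>=0} k^n / k!.
Computing Bell_11 = 678570.

678570


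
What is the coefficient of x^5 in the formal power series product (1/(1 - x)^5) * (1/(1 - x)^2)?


Combine the factors: (1/(1 - x)^5) * (1/(1 - x)^2) = 1/(1 - x)^7.
Then use 1/(1 - x)^r = sum_{k>=0} C(k + r - 1, r - 1) x^k with r = 7 and k = 5:
C(11, 6) = 462.

462


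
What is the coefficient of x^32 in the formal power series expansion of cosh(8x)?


The Maclaurin series is cosh(t) = sum_{m>=0} t^(2m) / (2m)!, so substituting t = 8x, only even powers of x are nonzero, with coefficient of x^(2m) equal to 8^(2m) / (2m)!.
For x^32 the coefficient is 8^32/32! = 79228162514264337593543950336/263130836933693530167218012160000000 = 36893488147419103232/122529844256906551386796875.

36893488147419103232/122529844256906551386796875


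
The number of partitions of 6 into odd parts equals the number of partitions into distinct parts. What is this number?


Computing partitions of 6 into odd parts (1, 3, 5, ...):
Using the generating function prod_{k>=0} 1/(1-x^(2k+1)),
the count is 4

4


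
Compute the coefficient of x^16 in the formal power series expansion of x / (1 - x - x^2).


Let f(x) = sum_{k>=0} a_k x^k. Multiplying f(x) * (1 - x - x^2) = x and matching coefficients gives a_0 = 0, a_1 = 1, and a_k = a_{k-1} + a_{k-2} for k >= 2. These are the Fibonacci numbers F_k.
Iterating from F_0 = 0, F_1 = 1:
F_0=0, F_1=1, F_2=1, F_3=2, F_4=3, F_5=5, F_6=8, F_7=13, F_8=21, F_9=34, ...
F_16 = 987.

987


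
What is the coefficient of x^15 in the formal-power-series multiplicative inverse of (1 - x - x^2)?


Let the inverse be f(x) = sum_{k>=0} a_k x^k. From f(x) * (1 - x - x^2) = 1 and matching coefficients:
 x^0: a_0 = 1.
 x^1: a_1 - a_0 = 0, so a_1 = 1.
 x^k (k >= 2): a_k - a_{k-1} - a_{k-2} = 0, i.e. a_k = a_{k-1} + a_{k-2}.
This is the Fibonacci-type recurrence shifted so that a_0 = a_1 = 1.
Iterating: a_0=1, a_1=1, a_2=2, a_3=3, a_4=5, a_5=8, a_6=13, a_7=21, a_8=34, a_9=55, ...
a_15 = 987.

987


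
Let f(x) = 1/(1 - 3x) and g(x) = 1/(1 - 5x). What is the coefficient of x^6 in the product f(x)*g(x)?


The coefficient of x^n in f*g is the Cauchy product: sum_{k=0}^{n} a^k * b^(n-k).
With a=3, b=5, n=6:
sum_{k=0}^{6} 3^k * 5^(6-k)
= 37969

37969


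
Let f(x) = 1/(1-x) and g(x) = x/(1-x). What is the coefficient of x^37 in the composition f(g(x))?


First simplify the composition: f(g(x)) = 1/(1 - x/(1-x)) = (1-x)/((1-x) - x) = (1-x)/(1-2x).
Now extract the coefficient. Write (1-x)/(1-2x) = 1/(1-2x) - x/(1-2x).
The coefficient of x^n in 1/(1-2x) is 2^n, and in x/(1-2x) is 2^(n-1) (for n >= 1).
So the coefficient of x^37 is 2^37 - 2^36 = 137438953472 - 68719476736 = 68719476736.

68719476736


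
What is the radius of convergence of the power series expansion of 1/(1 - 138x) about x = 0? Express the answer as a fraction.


Expanding 1/(1 - 138x) = sum_{k>=0} 138^k x^k, the series converges when |138x| < 1, i.e., |x| < 1/138.
So the radius of convergence is 1/138 = 1/138.

1/138


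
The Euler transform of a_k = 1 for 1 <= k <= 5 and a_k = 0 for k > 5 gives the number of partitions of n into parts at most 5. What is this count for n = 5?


Partitions of 5 into parts at most 5:
Using generating function (1-x)^(-1)(1-x^2)^(-1)...(1-x^5)^(-1),
the coefficient of x^5 = 7

7


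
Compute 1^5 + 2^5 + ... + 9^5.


This power sum has a closed form given by Faulhaber's formula
sum_{k=1}^{m} k^p = (1 / (p + 1)) * sum_{j=0}^{p} C(p + 1, j) B_j m^(p + 1 - j),
but for small m direct computation is fastest:
1 + 32 + 243 + 1024 + 3125 + 7776 + 16807 + 32768 + 59049 = 120825.

120825


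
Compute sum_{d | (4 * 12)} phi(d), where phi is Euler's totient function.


First, 4 * 12 = 48. One classical identity is sum_{d | n} phi(d) = n (each k in [1, n] has a unique gcd with n, and among the k's with gcd(k, n) = n/d there are phi(d) of them). So the sum equals 48. We also verify directly:
Divisors of 48: 1, 2, 3, 4, 6, 8, 12, 16, 24, 48.
phi values: 1, 1, 2, 2, 2, 4, 4, 8, 8, 16.
Sum = 48.

48


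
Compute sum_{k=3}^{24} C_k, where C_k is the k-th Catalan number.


C_3 through C_24: 5, 14, 42, 132, 429, 1430, 4862, 16796, 58786, 208012, 742900, 2674440, 9694845, 35357670, 129644790, 477638700, 1767263190, 6564120420, 24466267020, 91482563640, 343059613650, 1289904147324
Sum = 5 + 14 + 42 + 132 + 429 + 1430 + 4862 + 16796 + 58786 + 208012 + 742900 + 2674440 + 9694845 + 35357670 + 129644790 + 477638700 + 1767263190 + 6564120420 + 24466267020 + 91482563640 + 343059613650 + 1289904147324
= 1757900019097

1757900019097


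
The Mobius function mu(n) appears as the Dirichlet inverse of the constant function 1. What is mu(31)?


31 = 31 (all distinct primes).
mu(31) = (-1)^1 = -1

-1


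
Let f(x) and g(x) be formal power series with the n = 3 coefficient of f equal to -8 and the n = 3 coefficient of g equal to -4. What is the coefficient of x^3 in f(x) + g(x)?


Addition of formal power series is termwise.
The coefficient of x^3 in f + g = -8 + -4
= -12

-12


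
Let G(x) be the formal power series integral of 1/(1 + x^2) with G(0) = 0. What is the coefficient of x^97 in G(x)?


1/(1 + x^2) = sum_{j>=0} (-1)^j x^(2j). Integrating termwise with G(0) = 0:
G(x) = sum_{j>=0} (-1)^j x^(2j+1) / (2j+1) = arctan(x).
Only odd powers are nonzero. For x^97 write 97 = 2*48 + 1, giving
(-1)^48 / 97 = 1/97 = 1/97.

1/97


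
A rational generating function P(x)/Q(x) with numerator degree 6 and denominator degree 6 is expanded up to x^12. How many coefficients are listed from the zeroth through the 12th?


Expanding up to x^12 gives the coefficients for x^0, x^1, ..., x^12.
That is 12 + 1 = 13 coefficients in total.

13


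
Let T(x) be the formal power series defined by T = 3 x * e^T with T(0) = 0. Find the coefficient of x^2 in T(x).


Apply the Lagrange inversion formula: if T = 3 x * phi(T) with phi(t) = e^t, then
[x^n] T = 3^n * (1/n) [t^(n-1)] phi(t)^n = 3^n * (1/n) [t^(n-1)] e^(n t) = 3^n * (1/n) * n^(n-1) / (n-1)! = 3^n * n^(n-1) / n!.
When c = 1 this is the Cayley count of rooted labeled trees on n vertices, divided by n!.
For n = 2: 3^2 * 2^1 / 2! = 9 * 2/2 = 9.

9


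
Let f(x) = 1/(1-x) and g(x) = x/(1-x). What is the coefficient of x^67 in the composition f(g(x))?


First simplify the composition: f(g(x)) = 1/(1 - x/(1-x)) = (1-x)/((1-x) - x) = (1-x)/(1-2x).
Now extract the coefficient. Write (1-x)/(1-2x) = 1/(1-2x) - x/(1-2x).
The coefficient of x^n in 1/(1-2x) is 2^n, and in x/(1-2x) is 2^(n-1) (for n >= 1).
So the coefficient of x^67 is 2^67 - 2^66 = 147573952589676412928 - 73786976294838206464 = 73786976294838206464.

73786976294838206464


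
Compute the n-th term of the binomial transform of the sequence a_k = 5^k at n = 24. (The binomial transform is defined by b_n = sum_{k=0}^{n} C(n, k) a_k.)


With a_k = 5^k, b_n = sum_{k=0}^{n} C(n, k) 5^k = (1 + 5)^n by the binomial theorem.
For n = 24: (1 + 5)^24 = 6^24 = 4738381338321616896.

4738381338321616896


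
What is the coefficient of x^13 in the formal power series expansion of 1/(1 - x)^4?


The expansion 1/(1 - x)^r = sum_{k>=0} C(k + r - 1, r - 1) x^k follows from the multiset / negative-binomial theorem (or from repeated differentiation of the geometric series).
For r = 4 and k = 13:
C(16, 3) = 20922789888000 / (6 * 6227020800) = 560.

560


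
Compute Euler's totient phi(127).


phi(n) counts integers in [1, n] coprime to n. Using the multiplicative formula phi(n) = n * prod_{p | n} (1 - 1/p):
127 = 127, so
phi(127) = 127 * (1 - 1/127) = 126.

126


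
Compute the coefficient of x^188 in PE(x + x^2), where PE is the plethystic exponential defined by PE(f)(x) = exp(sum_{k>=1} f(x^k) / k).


With f(x) = x + x^2, the exponent is sum_{k>=1} (x^k + x^(2k)) / k = -ln(1 - x) - ln(1 - x^2). Exponentiating:
PE(x + x^2) = 1 / ((1 - x)(1 - x^2)).
This is the generating function for partitions of n into parts of size 1 or 2. The number of 2's can be any j in 0..94, and the rest are 1's, so
[x^188] = floor(188/2) + 1 = 95.

95


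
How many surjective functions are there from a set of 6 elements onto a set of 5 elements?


By inclusion-exclusion on which target elements are missed, the number of surjections from an n-set onto a k-set is
surj(n, k) = sum_{j=0}^{k} (-1)^j C(k, j) (k - j)^n.
Equivalently surj(n, k) = k! * S(n, k), where S(n, k) is the Stirling number of the second kind.
For n = 6, k = 5:
S(6, 5) = 15, so
surj = 5! * 15 = 120 * 15 = 1800.

1800


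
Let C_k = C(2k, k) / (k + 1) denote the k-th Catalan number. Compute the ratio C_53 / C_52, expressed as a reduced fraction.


Using C_k = (2k)! / (k! (k+1)!), the ratio C_{k+1}/C_k simplifies to
C_{k+1}/C_k = [(2k+2)! / ((k+1)! (k+2)!)] * [k! (k+1)! / (2k)!]
 = (2k+2)(2k+1) / ((k+1)(k+2)) = 2(2k+1) / (k+2).
For k = 52: 2(2*52 + 1) / (52 + 2) = 210/54 = 35/9.

35/9


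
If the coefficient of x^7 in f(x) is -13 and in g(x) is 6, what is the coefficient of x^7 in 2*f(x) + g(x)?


Scalar multiplication scales coefficients: 2 * -13 = -26.
Then add the g coefficient: -26 + 6
= -20

-20


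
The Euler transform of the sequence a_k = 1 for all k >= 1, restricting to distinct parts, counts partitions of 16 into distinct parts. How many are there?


Partitions of 16 into distinct parts can be computed via generating function.
Product (1+x)(1+x^2)(1+x^3)...
The coefficient of x^16 = 32

32


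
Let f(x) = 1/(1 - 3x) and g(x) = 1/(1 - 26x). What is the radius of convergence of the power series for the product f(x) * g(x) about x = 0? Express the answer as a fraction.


The radius of 1/(1 - 3x) is 1/3 (nearest singularity at x = 1/3), and the radius of 1/(1 - 26x) is 1/26.
The product f(x)*g(x) = 1/((1 - 3x)(1 - 26x)) has singularities at both 1/3 and 1/26, so its radius of convergence is the distance to the nearest one:
min(1/3, 1/26) = 1/26.

1/26


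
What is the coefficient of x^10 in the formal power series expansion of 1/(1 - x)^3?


The negative binomial / multiset identity is
1/(1 - x)^r = sum_{k>=0} C(k + r - 1, r - 1) x^k.
Here r = 3 and k = 10, so the coefficient is
C(10 + 2, 2) = C(12, 2)
= 66

66


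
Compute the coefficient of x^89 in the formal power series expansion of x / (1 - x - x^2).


Let f(x) = sum_{k>=0} a_k x^k. Multiplying f(x) * (1 - x - x^2) = x and matching coefficients gives a_0 = 0, a_1 = 1, and a_k = a_{k-1} + a_{k-2} for k >= 2. These are the Fibonacci numbers F_k.
Iterating from F_0 = 0, F_1 = 1:
F_0=0, F_1=1, F_2=1, F_3=2, F_4=3, F_5=5, F_6=8, F_7=13, F_8=21, F_9=34, ...
F_89 = 1779979416004714189.

1779979416004714189


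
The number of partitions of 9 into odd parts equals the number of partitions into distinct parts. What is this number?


Computing partitions of 9 into odd parts (1, 3, 5, ...):
Using the generating function prod_{k>=0} 1/(1-x^(2k+1)),
the count is 8

8


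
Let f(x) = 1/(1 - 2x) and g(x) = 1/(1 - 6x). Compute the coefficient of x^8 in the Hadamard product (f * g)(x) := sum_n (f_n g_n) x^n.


f has coefficients f_k = 2^k and g has coefficients g_k = 6^k, so the Hadamard product has coefficient (f*g)_k = 2^k * 6^k = 12^k.
For k = 8: 12^8 = 429981696.

429981696


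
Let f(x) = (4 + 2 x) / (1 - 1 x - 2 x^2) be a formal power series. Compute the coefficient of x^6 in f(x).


Write f(x) = sum_{k>=0} a_k x^k. Multiplying both sides by 1 - 1 x - 2 x^2 gives
(1 - 1 x - 2 x^2) sum_{k>=0} a_k x^k = 4 + 2 x.
Matching coefficients:
 x^0: a_0 = 4
 x^1: a_1 - 1 a_0 = 2  =>  a_1 = 1*4 + 2 = 6
 x^k (k >= 2): a_k = 1 a_{k-1} + 2 a_{k-2}.
Iterating: a_2 = 14, a_3 = 26, a_4 = 54, a_5 = 106, a_6 = 214.
So the coefficient of x^6 is 214.

214


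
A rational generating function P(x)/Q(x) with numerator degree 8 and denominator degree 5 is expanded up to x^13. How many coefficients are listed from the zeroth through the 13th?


Expanding up to x^13 gives the coefficients for x^0, x^1, ..., x^13.
That is 13 + 1 = 14 coefficients in total.

14


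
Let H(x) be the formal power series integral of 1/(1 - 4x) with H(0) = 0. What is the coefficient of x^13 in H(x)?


1/(1 - 4x) = sum_{k>=0} 4^k x^k. Integrating termwise with H(0) = 0:
H(x) = sum_{k>=0} 4^k x^(k+1) / (k+1) = sum_{m>=1} 4^(m-1) x^m / m.
For m = 13: 4^12/13 = 16777216/13 = 16777216/13.

16777216/13


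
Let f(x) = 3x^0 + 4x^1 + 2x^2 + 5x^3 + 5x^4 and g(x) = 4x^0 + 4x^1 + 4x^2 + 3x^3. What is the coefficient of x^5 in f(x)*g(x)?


Cauchy product at x^5:
2*3 + 5*4 + 5*4
= 46

46


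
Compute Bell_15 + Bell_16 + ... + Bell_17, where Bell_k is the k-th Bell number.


Recall Bell_k counts set partitions of a k-set (with Bell_0 = 1 by convention).
Bell_15 through Bell_17: 1382958545, 10480142147, 82864869804
Sum = 1382958545 + 10480142147 + 82864869804 = 94727970496.

94727970496


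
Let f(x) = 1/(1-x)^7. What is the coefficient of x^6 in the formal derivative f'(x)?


Differentiate: d/dx [ 1/(1-x)^r ] = r / (1-x)^(r+1).
Here r = 7, so f'(x) = 7 / (1-x)^8.
The expansion of 1/(1-x)^(r+1) has coefficient of x^n equal to C(n+r, r).
So the coefficient of x^6 in f'(x) is
7 * C(13, 7) = 7 * 1716 = 12012

12012


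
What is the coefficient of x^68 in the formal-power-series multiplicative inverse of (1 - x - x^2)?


Let the inverse be f(x) = sum_{k>=0} a_k x^k. From f(x) * (1 - x - x^2) = 1 and matching coefficients:
 x^0: a_0 = 1.
 x^1: a_1 - a_0 = 0, so a_1 = 1.
 x^k (k >= 2): a_k - a_{k-1} - a_{k-2} = 0, i.e. a_k = a_{k-1} + a_{k-2}.
This is the Fibonacci-type recurrence shifted so that a_0 = a_1 = 1.
Iterating: a_0=1, a_1=1, a_2=2, a_3=3, a_4=5, a_5=8, a_6=13, a_7=21, a_8=34, a_9=55, ...
a_68 = 117669030460994.

117669030460994


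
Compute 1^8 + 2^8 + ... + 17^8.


This power sum has a closed form given by Faulhaber's formula
sum_{k=1}^{m} k^p = (1 / (p + 1)) * sum_{j=0}^{p} C(p + 1, j) B_j m^(p + 1 - j),
but for small m direct computation is fastest:
1 + 256 + 6561 + 65536 + 390625 + 1679616 + 5764801 + 16777216 + 43046721 + 100000000 + 214358881 + 429981696 + 815730721 + 1475789056 + 2562890625 + 4294967296 + 6975757441 = 16937207049.

16937207049


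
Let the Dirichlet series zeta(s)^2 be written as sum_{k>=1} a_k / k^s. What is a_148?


The Dirichlet convolution of the constant function 1 with itself gives (1 * 1)(k) = sum_{d | k} 1 = d(k), the number of positive divisors of k.
Since zeta(s) = sum_{k>=1} 1/k^s, we have zeta(s)^2 = sum_{k>=1} d(k)/k^s, so a_k = d(k).
For k = 148: the divisors are 1, 2, 4, 37, 74, 148.
Count = 6.

6


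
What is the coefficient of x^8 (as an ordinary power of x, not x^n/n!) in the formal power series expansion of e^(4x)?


The exponential series is e^y = sum_{k>=0} y^k / k!. Substituting y = 4x gives
e^(4x) = sum_{k>=0} 4^k x^k / k!.
So the coefficient of x^n is a^n/n! with a = 4, n = 8:
4^8 / 8! = 65536/40320 = 512/315

512/315


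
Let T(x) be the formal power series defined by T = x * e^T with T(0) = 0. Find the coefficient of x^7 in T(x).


Apply the Lagrange inversion formula: if T = x * phi(T) with phi(t) = e^t, then
[x^n] T = (1/n) [t^(n-1)] phi(t)^n = (1/n) [t^(n-1)] e^(n t) = (1/n) * n^(n-1) / (n-1)! = n^(n-1) / n!.
When c = 1 this is the Cayley count of rooted labeled trees on n vertices, divided by n!.
For n = 7: 7^6 / 7! = 117649/5040 = 16807/720.

16807/720


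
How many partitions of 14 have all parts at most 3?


Using the generating function (1-x)^(-1)(1-x^2)^(-1)(1-x^3)^(-1),
the coefficient of x^14 counts these restricted partitions.
Result = 24

24


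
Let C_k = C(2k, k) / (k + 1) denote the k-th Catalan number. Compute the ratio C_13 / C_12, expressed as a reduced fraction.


Using C_k = (2k)! / (k! (k+1)!), the ratio C_{k+1}/C_k simplifies to
C_{k+1}/C_k = [(2k+2)! / ((k+1)! (k+2)!)] * [k! (k+1)! / (2k)!]
 = (2k+2)(2k+1) / ((k+1)(k+2)) = 2(2k+1) / (k+2).
For k = 12: 2(2*12 + 1) / (12 + 2) = 50/14 = 25/7.

25/7


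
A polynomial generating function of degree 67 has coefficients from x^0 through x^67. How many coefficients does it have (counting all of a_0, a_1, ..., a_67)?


A polynomial of degree 67 takes the form a_0 + a_1 x + ... + a_67 x^67.
The number of coefficients is 67 + 1 = 68.

68


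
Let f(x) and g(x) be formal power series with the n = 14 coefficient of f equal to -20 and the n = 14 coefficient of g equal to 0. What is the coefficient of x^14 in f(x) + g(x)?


Addition of formal power series is termwise.
The coefficient of x^14 in f + g = -20 + 0
= -20

-20


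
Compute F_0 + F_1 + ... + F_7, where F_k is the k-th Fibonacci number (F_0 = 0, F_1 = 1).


Use the identity sum_{k=0}^{N} F_k = F_{N+2} - 1 (which follows from F_{k+2} - F_{k+1} = F_k). Then
sum_{k=0}^{7} F_k = (F_{9} - 1) - (F_{1} - 1) = F_{9} - F_{1}.
Computing: F_{9} = 34, F_{1} = 1, so
Sum = 34 - 1 = 33.

33


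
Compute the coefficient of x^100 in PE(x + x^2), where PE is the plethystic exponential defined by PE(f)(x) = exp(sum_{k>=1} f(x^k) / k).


With f(x) = x + x^2, the exponent is sum_{k>=1} (x^k + x^(2k)) / k = -ln(1 - x) - ln(1 - x^2). Exponentiating:
PE(x + x^2) = 1 / ((1 - x)(1 - x^2)).
This is the generating function for partitions of n into parts of size 1 or 2. The number of 2's can be any j in 0..50, and the rest are 1's, so
[x^100] = floor(100/2) + 1 = 51.

51


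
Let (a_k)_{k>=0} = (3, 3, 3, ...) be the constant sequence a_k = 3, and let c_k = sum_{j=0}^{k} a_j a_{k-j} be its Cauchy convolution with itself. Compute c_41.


Since a_j = 3 for all j >= 0, the convolution sum becomes
c_k = sum_{j=0}^{k} 3 * 3 = 9 * (k + 1).
Equivalently, the generating function of (a_k) is 3/(1 - x) and its square is 9/(1 - x)^2 = sum_{k>=0} 9(k + 1) x^k.
For k = 41: 9 * 42 = 378.

378


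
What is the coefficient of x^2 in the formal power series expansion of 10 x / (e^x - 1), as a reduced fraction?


The exponential generating function for Bernoulli numbers is
x / (e^x - 1) = sum_{k>=0} B_k x^k / k!.
So the coefficient of x^2 in 10 x / (e^x - 1) is 10 B_2 / 2!.
Computing: B_2 = 1/6, 2! = 2, giving
10 * 1/6 / 2 = 5/6.

5/6


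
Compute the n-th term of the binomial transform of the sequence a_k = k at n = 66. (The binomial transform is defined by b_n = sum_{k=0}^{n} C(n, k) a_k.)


With a_k = k, b_n = sum_{k=0}^{n} C(n, k) k. Using k * C(n, k) = n * C(n-1, k-1) gives b_n = n * sum_{k>=1} C(n-1, k-1) = n * 2^(n-1).
For n = 66: 66 * 2^65 = 66 * 36893488147419103232 = 2434970217729660813312.

2434970217729660813312


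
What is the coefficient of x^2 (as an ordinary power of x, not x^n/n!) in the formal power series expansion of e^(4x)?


The exponential series is e^y = sum_{k>=0} y^k / k!. Substituting y = 4x gives
e^(4x) = sum_{k>=0} 4^k x^k / k!.
So the coefficient of x^n is a^n/n! with a = 4, n = 2:
4^2 / 2! = 16/2 = 8

8


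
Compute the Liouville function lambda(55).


The Liouville function is lambda(k) = (-1)^Omega(k), where Omega(k) counts the prime factors of k with multiplicity.
Factoring: 55 = 5 * 11, so Omega(55) = 2.
lambda(55) = (-1)^2 = 1.

1


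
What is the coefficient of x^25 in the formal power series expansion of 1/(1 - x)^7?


The negative binomial / multiset identity is
1/(1 - x)^r = sum_{k>=0} C(k + r - 1, r - 1) x^k.
Here r = 7 and k = 25, so the coefficient is
C(25 + 6, 6) = C(31, 6)
= 736281

736281


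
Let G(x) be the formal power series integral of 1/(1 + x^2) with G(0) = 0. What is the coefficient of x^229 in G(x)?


1/(1 + x^2) = sum_{j>=0} (-1)^j x^(2j). Integrating termwise with G(0) = 0:
G(x) = sum_{j>=0} (-1)^j x^(2j+1) / (2j+1) = arctan(x).
Only odd powers are nonzero. For x^229 write 229 = 2*114 + 1, giving
(-1)^114 / 229 = 1/229 = 1/229.

1/229


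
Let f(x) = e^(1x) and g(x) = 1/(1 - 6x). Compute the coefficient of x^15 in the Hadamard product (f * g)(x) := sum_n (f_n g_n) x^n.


Expanding: f_k = 1^k/k! (from e^(1x)) and g_k = 6^k (from 1/(1 - 6x)). So the Hadamard coefficient (f * g)_k = 1^k 6^k / k! = (6)^k / k!.
For k = 15: 6^15/15! = 470184984576/1307674368000 = 314928/875875.

314928/875875


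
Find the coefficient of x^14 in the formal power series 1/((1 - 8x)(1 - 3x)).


By partial fractions or Cauchy convolution:
The coefficient equals sum_{k=0}^{14} 8^k * 3^(14-k).
= 7036871547985

7036871547985


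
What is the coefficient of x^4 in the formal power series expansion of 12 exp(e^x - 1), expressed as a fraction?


exp(e^x - 1) is the exponential generating function for the Bell numbers Bell_k: exp(e^x - 1) = sum_{k>=0} Bell_k x^k / k!.
So the coefficient of x^4 in 12 exp(e^x - 1) is 12 Bell_4 / 4!.
Computing: Bell_4 = 15 and 4! = 24, giving
12 * 15/24 = 15/2.

15/2


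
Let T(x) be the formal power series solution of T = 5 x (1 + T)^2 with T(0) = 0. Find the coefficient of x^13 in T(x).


Apply the Lagrange inversion formula: if T = 5 x * phi(T) with phi(t) = (1 + t)^2, then [x^n] T = 5^n * (1/n) [t^(n-1)] phi(t)^n = 5^n * (1/n) [t^(n-1)] (1 + t)^(2n) = 5^n * (1/n) C(2n, n-1).
Using the identity C(2n, n-1) = C(2n, n) * n / (n+1), the unscaled factor equals C(2n, n) / (n+1) = C_n, the n-th Catalan number.
For n = 13: C_13 = C(26, 13) / 14 = 10400600/14 = 742900.
With the 5^13 = 1220703125 factor, the coefficient is 1220703125 * 742900 = 906860351562500.

906860351562500


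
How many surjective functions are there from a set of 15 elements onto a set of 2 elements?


By inclusion-exclusion on which target elements are missed, the number of surjections from an n-set onto a k-set is
surj(n, k) = sum_{j=0}^{k} (-1)^j C(k, j) (k - j)^n.
Equivalently surj(n, k) = k! * S(n, k), where S(n, k) is the Stirling number of the second kind.
For n = 15, k = 2:
S(15, 2) = 16383, so
surj = 2! * 16383 = 2 * 16383 = 32766.

32766


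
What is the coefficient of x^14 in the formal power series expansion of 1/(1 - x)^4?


The expansion 1/(1 - x)^r = sum_{k>=0} C(k + r - 1, r - 1) x^k follows from the multiset / negative-binomial theorem (or from repeated differentiation of the geometric series).
For r = 4 and k = 14:
C(17, 3) = 355687428096000 / (6 * 87178291200) = 680.

680


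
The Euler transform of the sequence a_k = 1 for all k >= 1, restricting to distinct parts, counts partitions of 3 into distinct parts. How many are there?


Partitions of 3 into distinct parts can be computed via generating function.
Product (1+x)(1+x^2)(1+x^3)...
The coefficient of x^3 = 2

2


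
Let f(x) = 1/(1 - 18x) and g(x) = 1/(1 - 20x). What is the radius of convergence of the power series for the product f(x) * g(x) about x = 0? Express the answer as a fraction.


The radius of 1/(1 - 18x) is 1/18 (nearest singularity at x = 1/18), and the radius of 1/(1 - 20x) is 1/20.
The product f(x)*g(x) = 1/((1 - 18x)(1 - 20x)) has singularities at both 1/18 and 1/20, so its radius of convergence is the distance to the nearest one:
min(1/18, 1/20) = 1/20.

1/20


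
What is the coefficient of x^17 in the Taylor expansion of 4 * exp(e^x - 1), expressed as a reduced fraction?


exp(e^x - 1) = sum_{k>=0} Bell_k x^k / k!, where Bell_k is the k-th Bell number.
So the coefficient of x^17 is 4 * Bell_17 / 17!.
Computing: Bell_17 = 82864869804 and 17! = 355687428096000, giving
4 * 82864869804/355687428096000 = 255755771/274450176000.

255755771/274450176000


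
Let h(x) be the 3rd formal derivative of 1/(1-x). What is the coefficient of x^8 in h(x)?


Differentiating 3 times: d^3/dx^3 [1/(1-x)] = 3!/(1-x)^4.
The expansion 1/(1-x)^4 = sum_{k>=0} C(k+3, 3) x^k, so the coefficient of x^n in 3!/(1-x)^4 is 3! * C(n+3, 3).
For n = 8: 6 * C(11, 3) = 6 * 165 = 990

990


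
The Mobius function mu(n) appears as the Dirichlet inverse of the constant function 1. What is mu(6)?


6 = 2 * 3 (all distinct primes).
mu(6) = (-1)^2 = 1

1


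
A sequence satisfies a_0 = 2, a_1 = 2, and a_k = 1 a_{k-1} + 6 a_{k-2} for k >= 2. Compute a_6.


The characteristic equation is t^2 - 1 t - 6 = 0, with roots r_1 = 3 and r_2 = -2 (so c_1 = r_1 + r_2, c_2 = -r_1 r_2 as required).
One can use the closed form a_n = A r_1^n + B r_2^n, but direct iteration is more reliable:
a_0 = 2, a_1 = 2, a_2 = 14, a_3 = 26, a_4 = 110, a_5 = 266, a_6 = 926.
So a_6 = 926.

926


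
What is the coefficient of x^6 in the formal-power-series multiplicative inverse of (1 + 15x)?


The inverse is 1/(1 + 15x). Apply the geometric identity 1/(1 - y) = sum_{k>=0} y^k with y = -15x:
1/(1 + 15x) = sum_{k>=0} (-15)^k x^k.
So the coefficient of x^6 is (-15)^6 = 11390625.

11390625


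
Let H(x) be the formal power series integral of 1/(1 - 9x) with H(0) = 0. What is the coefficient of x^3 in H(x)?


1/(1 - 9x) = sum_{k>=0} 9^k x^k. Integrating termwise with H(0) = 0:
H(x) = sum_{k>=0} 9^k x^(k+1) / (k+1) = sum_{m>=1} 9^(m-1) x^m / m.
For m = 3: 9^2/3 = 81/3 = 27.

27


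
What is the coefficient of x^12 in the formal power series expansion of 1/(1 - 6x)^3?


The general identity 1/(1 - c x)^r = sum_{k>=0} c^k C(k + r - 1, r - 1) x^k follows by substituting y = c x into 1/(1 - y)^r = sum_{k>=0} C(k + r - 1, r - 1) y^k.
For c = 6, r = 3, k = 12:
6^12 * C(14, 2) = 2176782336 * 91 = 198087192576.

198087192576


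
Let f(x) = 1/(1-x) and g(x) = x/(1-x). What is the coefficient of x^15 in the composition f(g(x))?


First simplify the composition: f(g(x)) = 1/(1 - x/(1-x)) = (1-x)/((1-x) - x) = (1-x)/(1-2x).
Now extract the coefficient. Write (1-x)/(1-2x) = 1/(1-2x) - x/(1-2x).
The coefficient of x^n in 1/(1-2x) is 2^n, and in x/(1-2x) is 2^(n-1) (for n >= 1).
So the coefficient of x^15 is 2^15 - 2^14 = 32768 - 16384 = 16384.

16384


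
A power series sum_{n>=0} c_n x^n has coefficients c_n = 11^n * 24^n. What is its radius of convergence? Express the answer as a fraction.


By the root test (Cauchy-Hadamard), the radius is R = 1 / limsup_n |c_n|^(1/n).
Here |c_n|^(1/n) = (11^n * 24^n)^(1/n) = 11 * 24 = 264 for all n.
So R = 1/264 = 1/264.

1/264


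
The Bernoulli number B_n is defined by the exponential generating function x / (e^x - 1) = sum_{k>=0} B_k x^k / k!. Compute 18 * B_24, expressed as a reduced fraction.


Bernoulli numbers can also be computed recursively via B_0 = 1 and sum_{j=0}^{m} C(m+1, j) B_j = 0 for m >= 1. Odd-index Bernoulli numbers vanish for k >= 3.
Computing B_24 = -236364091/2730, so 18 * B_24 = 18 * -236364091/2730 = -709092273/455.

-709092273/455


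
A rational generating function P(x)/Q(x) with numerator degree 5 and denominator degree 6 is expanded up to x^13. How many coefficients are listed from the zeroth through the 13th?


Expanding up to x^13 gives the coefficients for x^0, x^1, ..., x^13.
That is 13 + 1 = 14 coefficients in total.

14


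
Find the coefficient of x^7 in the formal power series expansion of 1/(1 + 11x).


Write 1/(1 + c x) = 1/(1 - (-c) x) and apply the geometric-series identity
1/(1 - y) = sum_{k>=0} y^k to get 1/(1 + c x) = sum_{k>=0} (-c)^k x^k.
So the coefficient of x^k is (-c)^k = (-1)^k * c^k.
Here c = 11 and k = 7:
(-11)^7 = -1 * 19487171 = -19487171

-19487171


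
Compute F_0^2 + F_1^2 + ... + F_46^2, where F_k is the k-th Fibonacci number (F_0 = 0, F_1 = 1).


There is a standard identity sum_{k=0}^{N} F_k^2 = F_N * F_{N+1} (proved inductively from the telescoping relation F_k^2 = F_k F_{k+1} - F_{k-1} F_k). Then
sum_{k=0}^{46} F_k^2 = F_46 F_47 - F_0 F_0.
Computing: F_46 = 1836311903, F_47 = 2971215073.
Sum = 1836311903 * 2971215073 = 5456077604922913919.

5456077604922913919


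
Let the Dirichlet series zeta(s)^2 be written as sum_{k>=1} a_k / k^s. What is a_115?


The Dirichlet convolution of the constant function 1 with itself gives (1 * 1)(k) = sum_{d | k} 1 = d(k), the number of positive divisors of k.
Since zeta(s) = sum_{k>=1} 1/k^s, we have zeta(s)^2 = sum_{k>=1} d(k)/k^s, so a_k = d(k).
For k = 115: the divisors are 1, 5, 23, 115.
Count = 4.

4
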